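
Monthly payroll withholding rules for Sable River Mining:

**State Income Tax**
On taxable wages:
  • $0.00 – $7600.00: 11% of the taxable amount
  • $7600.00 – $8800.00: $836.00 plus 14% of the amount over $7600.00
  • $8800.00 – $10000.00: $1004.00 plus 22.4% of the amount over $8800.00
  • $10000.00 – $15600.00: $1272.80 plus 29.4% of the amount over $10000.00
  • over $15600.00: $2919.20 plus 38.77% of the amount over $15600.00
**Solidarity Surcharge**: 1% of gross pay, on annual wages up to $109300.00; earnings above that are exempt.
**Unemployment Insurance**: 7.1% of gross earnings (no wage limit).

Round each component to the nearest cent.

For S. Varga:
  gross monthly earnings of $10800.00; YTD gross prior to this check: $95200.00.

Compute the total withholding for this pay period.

State Income Tax: taxable = $10800.00
  $1272.80 + 29.4% × ($10800.00 − $10000.00) = $1272.80 + 29.4% × $800.00 = $1508.00
Solidarity Surcharge: 1% × $10800.00 = $108.00
Unemployment Insurance: 7.1% × $10800.00 = $766.80
Total: $1508.00 + $108.00 + $766.80 = $2382.80

$2382.80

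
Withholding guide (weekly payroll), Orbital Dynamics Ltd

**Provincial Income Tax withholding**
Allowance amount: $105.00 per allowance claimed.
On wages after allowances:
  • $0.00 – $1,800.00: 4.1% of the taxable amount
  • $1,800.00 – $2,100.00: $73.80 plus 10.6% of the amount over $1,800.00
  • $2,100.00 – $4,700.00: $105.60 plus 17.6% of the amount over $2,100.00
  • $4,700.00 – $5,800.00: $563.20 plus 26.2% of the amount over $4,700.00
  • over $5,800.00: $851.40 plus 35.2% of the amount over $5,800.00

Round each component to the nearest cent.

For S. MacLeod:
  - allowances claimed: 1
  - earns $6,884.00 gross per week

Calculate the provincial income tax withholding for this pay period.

Provincial Income Tax: taxable = $6,884.00 − 1×$105.00 = $6,779.00
  $851.40 + 35.2% × ($6,779.00 − $5,800.00) = $851.40 + 35.2% × $979.00 = $1,196.01

$1,196.01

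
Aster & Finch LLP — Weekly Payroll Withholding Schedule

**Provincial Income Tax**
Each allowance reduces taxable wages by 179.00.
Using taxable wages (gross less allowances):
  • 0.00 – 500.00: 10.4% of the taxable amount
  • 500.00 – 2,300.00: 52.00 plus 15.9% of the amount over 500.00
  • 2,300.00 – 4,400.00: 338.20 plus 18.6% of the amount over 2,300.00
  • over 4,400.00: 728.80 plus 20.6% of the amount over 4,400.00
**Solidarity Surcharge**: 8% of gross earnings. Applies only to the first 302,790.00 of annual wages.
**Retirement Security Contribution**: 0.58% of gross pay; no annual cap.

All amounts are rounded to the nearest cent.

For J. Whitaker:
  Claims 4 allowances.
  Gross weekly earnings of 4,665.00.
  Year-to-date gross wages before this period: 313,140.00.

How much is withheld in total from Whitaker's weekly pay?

Provincial Income Tax: taxable = 4,665.00 − 4×179.00 = 3,949.00
  338.20 + 18.6% × (3,949.00 − 2,300.00) = 338.20 + 18.6% × 1,649.00 = 644.91
Solidarity Surcharge: YTD 313,140.00 ≥ cap 302,790.00 → 0.00
Retirement Security Contribution: 0.58% × 4,665.00 = 27.06
Total: 644.91 + 0.00 + 27.06 = 671.97

671.97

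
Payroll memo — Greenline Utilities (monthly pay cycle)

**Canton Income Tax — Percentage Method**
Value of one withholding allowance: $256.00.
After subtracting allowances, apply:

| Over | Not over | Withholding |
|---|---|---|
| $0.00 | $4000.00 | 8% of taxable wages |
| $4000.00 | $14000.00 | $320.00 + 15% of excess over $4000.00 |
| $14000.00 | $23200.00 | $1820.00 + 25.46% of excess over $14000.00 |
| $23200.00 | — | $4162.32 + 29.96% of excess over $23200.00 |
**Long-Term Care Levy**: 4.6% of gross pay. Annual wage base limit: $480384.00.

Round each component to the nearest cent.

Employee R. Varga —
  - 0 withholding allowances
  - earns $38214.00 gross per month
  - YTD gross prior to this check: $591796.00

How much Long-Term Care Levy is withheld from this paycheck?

Long-Term Care Levy: YTD $591796.00 ≥ cap $480384.00 → $0.00

$0.00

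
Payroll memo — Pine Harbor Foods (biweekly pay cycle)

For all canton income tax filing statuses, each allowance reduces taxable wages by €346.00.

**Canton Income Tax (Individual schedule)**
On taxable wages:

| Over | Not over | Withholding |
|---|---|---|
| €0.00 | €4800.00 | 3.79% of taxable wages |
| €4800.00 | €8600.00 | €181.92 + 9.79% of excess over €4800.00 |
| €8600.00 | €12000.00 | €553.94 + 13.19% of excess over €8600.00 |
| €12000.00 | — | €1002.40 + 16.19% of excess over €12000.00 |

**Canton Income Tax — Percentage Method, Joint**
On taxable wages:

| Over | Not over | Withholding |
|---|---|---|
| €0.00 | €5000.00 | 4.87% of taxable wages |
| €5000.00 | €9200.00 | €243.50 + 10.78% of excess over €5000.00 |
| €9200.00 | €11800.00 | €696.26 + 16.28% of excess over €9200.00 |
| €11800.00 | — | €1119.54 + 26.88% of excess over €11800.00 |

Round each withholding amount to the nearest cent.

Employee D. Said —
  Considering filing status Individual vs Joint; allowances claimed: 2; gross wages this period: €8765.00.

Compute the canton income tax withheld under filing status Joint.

Canton Income Tax (Joint): taxable = €8765.00 − 2×€346.00 = €8073.00
  €243.50 + 10.78% × (€8073.00 − €5000.00) = €243.50 + 10.78% × €3073.00 = €574.77

€574.77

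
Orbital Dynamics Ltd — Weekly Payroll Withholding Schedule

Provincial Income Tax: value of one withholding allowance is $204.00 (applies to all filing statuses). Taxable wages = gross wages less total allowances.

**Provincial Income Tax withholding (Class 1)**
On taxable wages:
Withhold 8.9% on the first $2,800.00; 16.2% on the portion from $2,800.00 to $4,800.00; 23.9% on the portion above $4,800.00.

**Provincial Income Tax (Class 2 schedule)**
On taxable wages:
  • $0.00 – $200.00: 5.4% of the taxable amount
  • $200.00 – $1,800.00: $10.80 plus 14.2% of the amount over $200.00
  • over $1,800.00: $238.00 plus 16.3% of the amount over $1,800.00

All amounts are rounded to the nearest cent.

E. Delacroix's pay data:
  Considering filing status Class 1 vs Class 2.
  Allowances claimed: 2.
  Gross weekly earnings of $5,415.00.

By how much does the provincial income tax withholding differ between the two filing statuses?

$138.07

Provincial Income Tax (Class 1): taxable = $5,415.00 − 2×$204.00 = $5,007.00
  $573.20 + 23.9% × ($5,007.00 − $4,800.00) = $573.20 + 23.9% × $207.00 = $622.67
Provincial Income Tax (Class 2): taxable = $5,415.00 − 2×$204.00 = $5,007.00
  $238.00 + 16.3% × ($5,007.00 − $1,800.00) = $238.00 + 16.3% × $3,207.00 = $760.74
Difference: |$622.67 − $760.74| = $138.07 (higher under Class 2)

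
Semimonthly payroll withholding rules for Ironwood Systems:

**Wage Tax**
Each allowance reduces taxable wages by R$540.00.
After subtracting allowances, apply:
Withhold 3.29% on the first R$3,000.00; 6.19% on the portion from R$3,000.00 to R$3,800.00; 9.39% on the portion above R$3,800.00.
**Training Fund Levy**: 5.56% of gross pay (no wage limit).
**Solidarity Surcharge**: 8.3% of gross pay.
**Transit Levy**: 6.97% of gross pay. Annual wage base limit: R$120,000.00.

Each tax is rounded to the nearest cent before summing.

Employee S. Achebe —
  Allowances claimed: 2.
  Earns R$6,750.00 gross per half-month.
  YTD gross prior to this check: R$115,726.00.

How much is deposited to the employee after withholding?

Wage Tax: taxable = R$6,750.00 − 2×R$540.00 = R$5,670.00
  R$148.22 + 9.39% × (R$5,670.00 − R$3,800.00) = R$148.22 + 9.39% × R$1,870.00 = R$323.81
Training Fund Levy: 5.56% × R$6,750.00 = R$375.30
Solidarity Surcharge: 8.3% × R$6,750.00 = R$560.25
Transit Levy: cap R$120,000.00 − YTD R$115,726.00 = R$4,274.00 subject; 6.97% × R$4,274.00 = R$297.90
Total withheld: R$323.81 + R$375.30 + R$560.25 + R$297.90 = R$1,557.26
Net pay: R$6,750.00 − R$1,557.26 = R$5,192.74

R$5,192.74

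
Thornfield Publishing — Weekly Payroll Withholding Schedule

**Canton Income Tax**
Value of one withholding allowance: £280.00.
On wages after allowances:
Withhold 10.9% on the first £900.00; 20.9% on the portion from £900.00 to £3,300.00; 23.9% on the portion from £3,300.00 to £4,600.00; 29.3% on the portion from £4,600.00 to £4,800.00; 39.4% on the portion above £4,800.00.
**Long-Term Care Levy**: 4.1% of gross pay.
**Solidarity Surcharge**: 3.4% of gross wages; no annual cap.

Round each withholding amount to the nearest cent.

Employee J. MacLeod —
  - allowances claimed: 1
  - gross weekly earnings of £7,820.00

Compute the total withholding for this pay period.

Canton Income Tax: taxable = £7,820.00 − 1×£280.00 = £7,540.00
  £969.00 + 39.4% × (£7,540.00 − £4,800.00) = £969.00 + 39.4% × £2,740.00 = £2,048.56
Long-Term Care Levy: 4.1% × £7,820.00 = £320.62
Solidarity Surcharge: 3.4% × £7,820.00 = £265.88
Total: £2,048.56 + £320.62 + £265.88 = £2,635.06

£2,635.06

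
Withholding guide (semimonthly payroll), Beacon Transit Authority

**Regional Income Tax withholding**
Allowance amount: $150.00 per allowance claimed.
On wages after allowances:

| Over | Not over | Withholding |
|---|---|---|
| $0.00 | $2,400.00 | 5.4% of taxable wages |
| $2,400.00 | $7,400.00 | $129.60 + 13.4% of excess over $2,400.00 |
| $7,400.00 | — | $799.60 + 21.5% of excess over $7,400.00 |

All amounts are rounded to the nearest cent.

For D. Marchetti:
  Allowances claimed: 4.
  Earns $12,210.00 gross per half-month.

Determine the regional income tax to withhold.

$1,704.75

Regional Income Tax: taxable = $12,210.00 − 4×$150.00 = $11,610.00
  $799.60 + 21.5% × ($11,610.00 − $7,400.00) = $799.60 + 21.5% × $4,210.00 = $1,704.75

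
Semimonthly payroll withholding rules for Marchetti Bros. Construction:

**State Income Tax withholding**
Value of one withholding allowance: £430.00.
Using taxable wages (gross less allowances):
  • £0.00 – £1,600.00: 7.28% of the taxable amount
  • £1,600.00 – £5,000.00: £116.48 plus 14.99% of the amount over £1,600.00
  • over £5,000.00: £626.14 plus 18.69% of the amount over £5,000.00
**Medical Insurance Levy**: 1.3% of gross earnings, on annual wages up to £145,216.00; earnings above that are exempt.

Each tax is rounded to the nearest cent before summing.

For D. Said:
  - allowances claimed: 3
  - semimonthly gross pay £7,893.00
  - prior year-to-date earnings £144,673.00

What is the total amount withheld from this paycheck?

£932.80

State Income Tax: taxable = £7,893.00 − 3×£430.00 = £6,603.00
  £626.14 + 18.69% × (£6,603.00 − £5,000.00) = £626.14 + 18.69% × £1,603.00 = £925.74
Medical Insurance Levy: cap £145,216.00 − YTD £144,673.00 = £543.00 subject; 1.3% × £543.00 = £7.06
Total: £925.74 + £7.06 = £932.80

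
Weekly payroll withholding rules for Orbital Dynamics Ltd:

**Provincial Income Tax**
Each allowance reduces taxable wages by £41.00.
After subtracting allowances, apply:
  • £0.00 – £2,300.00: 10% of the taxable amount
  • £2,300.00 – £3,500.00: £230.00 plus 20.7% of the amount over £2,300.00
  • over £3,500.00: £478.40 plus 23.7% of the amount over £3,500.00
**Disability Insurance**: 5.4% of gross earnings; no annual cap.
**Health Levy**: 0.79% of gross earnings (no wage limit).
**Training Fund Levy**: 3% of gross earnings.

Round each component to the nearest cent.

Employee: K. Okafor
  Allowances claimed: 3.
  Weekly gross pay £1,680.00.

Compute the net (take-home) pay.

Provincial Income Tax: taxable = £1,680.00 − 3×£41.00 = £1,557.00
  10% × £1,557.00 = £155.70
Disability Insurance: 5.4% × £1,680.00 = £90.72
Health Levy: 0.79% × £1,680.00 = £13.27
Training Fund Levy: 3% × £1,680.00 = £50.40
Total withheld: £155.70 + £90.72 + £13.27 + £50.40 = £310.09
Net pay: £1,680.00 − £310.09 = £1,369.91

£1,369.91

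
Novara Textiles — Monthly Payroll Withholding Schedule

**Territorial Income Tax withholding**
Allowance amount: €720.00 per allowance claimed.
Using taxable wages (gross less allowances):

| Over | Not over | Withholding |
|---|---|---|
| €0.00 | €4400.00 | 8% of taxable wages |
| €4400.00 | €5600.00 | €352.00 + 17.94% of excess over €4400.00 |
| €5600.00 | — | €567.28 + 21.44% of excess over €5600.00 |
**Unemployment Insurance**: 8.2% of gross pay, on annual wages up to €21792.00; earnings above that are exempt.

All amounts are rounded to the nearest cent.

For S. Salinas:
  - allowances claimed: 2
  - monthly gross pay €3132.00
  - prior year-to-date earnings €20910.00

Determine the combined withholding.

Territorial Income Tax: taxable = €3132.00 − 2×€720.00 = €1692.00
  8% × €1692.00 = €135.36
Unemployment Insurance: cap €21792.00 − YTD €20910.00 = €882.00 subject; 8.2% × €882.00 = €72.32
Total: €135.36 + €72.32 = €207.68

€207.68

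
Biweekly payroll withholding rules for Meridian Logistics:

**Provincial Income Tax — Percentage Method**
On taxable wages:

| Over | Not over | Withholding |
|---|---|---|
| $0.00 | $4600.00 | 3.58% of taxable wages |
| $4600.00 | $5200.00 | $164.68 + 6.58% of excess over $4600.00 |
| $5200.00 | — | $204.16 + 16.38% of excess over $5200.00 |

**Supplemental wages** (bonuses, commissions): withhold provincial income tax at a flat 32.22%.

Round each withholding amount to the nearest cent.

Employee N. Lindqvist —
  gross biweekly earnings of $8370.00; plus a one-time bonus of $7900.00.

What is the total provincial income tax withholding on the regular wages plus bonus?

$3268.79

Provincial Income Tax: taxable = $8370.00
  $204.16 + 16.38% × ($8370.00 − $5200.00) = $204.16 + 16.38% × $3170.00 = $723.41
Supplemental (32.22% flat on bonus): 32.22% × $7900.00 = $2545.38
Total provincial income tax: $723.41 + $2545.38 = $3268.79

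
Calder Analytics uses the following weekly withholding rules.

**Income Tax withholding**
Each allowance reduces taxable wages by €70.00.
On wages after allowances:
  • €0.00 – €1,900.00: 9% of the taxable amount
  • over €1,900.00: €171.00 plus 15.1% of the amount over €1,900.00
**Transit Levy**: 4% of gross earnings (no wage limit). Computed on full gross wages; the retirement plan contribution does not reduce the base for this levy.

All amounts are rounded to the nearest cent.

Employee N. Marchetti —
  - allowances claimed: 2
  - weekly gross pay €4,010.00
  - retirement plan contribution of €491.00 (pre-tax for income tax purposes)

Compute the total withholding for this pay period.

€554.73

Income Tax: taxable = €4,010.00 − €491.00 − 2×€70.00 = €3,379.00
  €171.00 + 15.1% × (€3,379.00 − €1,900.00) = €171.00 + 15.1% × €1,479.00 = €394.33
Transit Levy: 4% × €4,010.00 = €160.40
Total: €394.33 + €160.40 = €554.73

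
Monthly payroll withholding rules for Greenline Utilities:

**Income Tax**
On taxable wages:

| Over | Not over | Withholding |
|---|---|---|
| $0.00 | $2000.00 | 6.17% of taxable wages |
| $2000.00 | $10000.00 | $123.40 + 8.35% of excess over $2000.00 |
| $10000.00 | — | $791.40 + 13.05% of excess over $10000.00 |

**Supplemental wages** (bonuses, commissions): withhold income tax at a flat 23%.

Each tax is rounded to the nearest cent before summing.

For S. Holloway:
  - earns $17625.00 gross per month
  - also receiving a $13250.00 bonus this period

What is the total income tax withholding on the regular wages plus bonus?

Income Tax: taxable = $17625.00
  $791.40 + 13.05% × ($17625.00 − $10000.00) = $791.40 + 13.05% × $7625.00 = $1786.46
Supplemental (23% flat on bonus): 23% × $13250.00 = $3047.50
Total income tax: $1786.46 + $3047.50 = $4833.96

$4833.96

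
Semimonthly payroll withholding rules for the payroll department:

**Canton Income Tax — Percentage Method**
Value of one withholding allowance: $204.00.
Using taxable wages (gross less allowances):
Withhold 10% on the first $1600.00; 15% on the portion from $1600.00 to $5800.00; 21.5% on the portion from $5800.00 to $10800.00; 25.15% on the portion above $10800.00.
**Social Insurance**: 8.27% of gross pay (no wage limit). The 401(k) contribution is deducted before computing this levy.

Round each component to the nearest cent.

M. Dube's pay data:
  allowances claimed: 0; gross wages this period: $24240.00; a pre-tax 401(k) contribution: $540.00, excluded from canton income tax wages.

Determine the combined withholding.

Canton Income Tax: taxable = $24240.00 − $540.00 = $23700.00
  $1865.00 + 25.15% × ($23700.00 − $10800.00) = $1865.00 + 25.15% × $12900.00 = $5109.35
Social Insurance: 8.27% × $23700.00 = $1959.99
Total: $5109.35 + $1959.99 = $7069.34

$7069.34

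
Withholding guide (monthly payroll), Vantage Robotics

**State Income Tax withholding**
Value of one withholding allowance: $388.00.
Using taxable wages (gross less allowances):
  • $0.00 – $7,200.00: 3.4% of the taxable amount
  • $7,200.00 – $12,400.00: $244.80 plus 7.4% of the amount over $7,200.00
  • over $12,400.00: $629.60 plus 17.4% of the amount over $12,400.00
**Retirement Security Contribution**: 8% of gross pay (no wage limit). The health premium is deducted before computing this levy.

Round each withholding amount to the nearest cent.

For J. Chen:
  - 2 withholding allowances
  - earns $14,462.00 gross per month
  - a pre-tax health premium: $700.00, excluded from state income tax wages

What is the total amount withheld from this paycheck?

State Income Tax: taxable = $14,462.00 − $700.00 − 2×$388.00 = $12,986.00
  $629.60 + 17.4% × ($12,986.00 − $12,400.00) = $629.60 + 17.4% × $586.00 = $731.56
Retirement Security Contribution: 8% × $13,762.00 = $1,100.96
Total: $731.56 + $1,100.96 = $1,832.52

$1,832.52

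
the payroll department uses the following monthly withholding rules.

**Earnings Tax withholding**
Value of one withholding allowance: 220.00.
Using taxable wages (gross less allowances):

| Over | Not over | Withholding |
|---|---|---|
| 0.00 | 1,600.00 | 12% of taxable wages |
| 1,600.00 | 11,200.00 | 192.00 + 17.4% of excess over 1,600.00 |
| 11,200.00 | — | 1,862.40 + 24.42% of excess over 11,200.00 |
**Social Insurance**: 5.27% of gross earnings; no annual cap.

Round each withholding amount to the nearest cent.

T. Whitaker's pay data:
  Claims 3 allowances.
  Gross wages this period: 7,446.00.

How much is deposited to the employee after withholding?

5,959.24

Earnings Tax: taxable = 7,446.00 − 3×220.00 = 6,786.00
  192.00 + 17.4% × (6,786.00 − 1,600.00) = 192.00 + 17.4% × 5,186.00 = 1,094.36
Social Insurance: 5.27% × 7,446.00 = 392.40
Total withheld: 1,094.36 + 392.40 = 1,486.76
Net pay: 7,446.00 − 1,486.76 = 5,959.24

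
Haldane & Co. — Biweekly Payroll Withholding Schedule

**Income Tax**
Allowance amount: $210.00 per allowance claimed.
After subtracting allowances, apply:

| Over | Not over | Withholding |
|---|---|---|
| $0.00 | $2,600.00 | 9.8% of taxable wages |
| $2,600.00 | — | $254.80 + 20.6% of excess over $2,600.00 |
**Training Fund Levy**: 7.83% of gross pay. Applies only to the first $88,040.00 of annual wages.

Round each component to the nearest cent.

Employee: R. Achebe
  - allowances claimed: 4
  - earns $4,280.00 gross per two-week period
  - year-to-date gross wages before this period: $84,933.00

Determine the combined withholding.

$671.12

Income Tax: taxable = $4,280.00 − 4×$210.00 = $3,440.00
  $254.80 + 20.6% × ($3,440.00 − $2,600.00) = $254.80 + 20.6% × $840.00 = $427.84
Training Fund Levy: cap $88,040.00 − YTD $84,933.00 = $3,107.00 subject; 7.83% × $3,107.00 = $243.28
Total: $427.84 + $243.28 = $671.12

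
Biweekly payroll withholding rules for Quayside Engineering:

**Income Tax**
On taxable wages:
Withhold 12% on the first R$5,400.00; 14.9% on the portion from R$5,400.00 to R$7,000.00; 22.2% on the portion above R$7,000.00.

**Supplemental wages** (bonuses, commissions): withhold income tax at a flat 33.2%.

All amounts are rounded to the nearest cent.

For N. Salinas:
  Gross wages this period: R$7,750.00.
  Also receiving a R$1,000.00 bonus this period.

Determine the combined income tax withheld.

Income Tax: taxable = R$7,750.00
  R$886.40 + 22.2% × (R$7,750.00 − R$7,000.00) = R$886.40 + 22.2% × R$750.00 = R$1,052.90
Supplemental (33.2% flat on bonus): 33.2% × R$1,000.00 = R$332.00
Total income tax: R$1,052.90 + R$332.00 = R$1,384.90

R$1,384.90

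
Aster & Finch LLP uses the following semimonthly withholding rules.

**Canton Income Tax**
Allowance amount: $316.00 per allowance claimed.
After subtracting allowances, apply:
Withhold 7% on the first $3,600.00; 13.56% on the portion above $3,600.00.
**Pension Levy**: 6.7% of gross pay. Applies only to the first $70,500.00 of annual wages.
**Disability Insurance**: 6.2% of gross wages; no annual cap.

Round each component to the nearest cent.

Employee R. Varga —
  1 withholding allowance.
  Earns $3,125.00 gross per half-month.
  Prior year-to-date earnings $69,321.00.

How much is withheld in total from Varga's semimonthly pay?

$469.37

Canton Income Tax: taxable = $3,125.00 − 1×$316.00 = $2,809.00
  7% × $2,809.00 = $196.63
Pension Levy: cap $70,500.00 − YTD $69,321.00 = $1,179.00 subject; 6.7% × $1,179.00 = $78.99
Disability Insurance: 6.2% × $3,125.00 = $193.75
Total: $196.63 + $78.99 + $193.75 = $469.37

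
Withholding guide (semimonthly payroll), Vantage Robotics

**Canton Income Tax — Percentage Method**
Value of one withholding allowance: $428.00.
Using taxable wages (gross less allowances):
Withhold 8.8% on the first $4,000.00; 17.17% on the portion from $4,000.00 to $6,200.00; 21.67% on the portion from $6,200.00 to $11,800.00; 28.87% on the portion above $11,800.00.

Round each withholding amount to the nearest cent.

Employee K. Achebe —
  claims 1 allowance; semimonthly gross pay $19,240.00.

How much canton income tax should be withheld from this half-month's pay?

Canton Income Tax: taxable = $19,240.00 − 1×$428.00 = $18,812.00
  $1,943.26 + 28.87% × ($18,812.00 − $11,800.00) = $1,943.26 + 28.87% × $7,012.00 = $3,967.62

$3,967.62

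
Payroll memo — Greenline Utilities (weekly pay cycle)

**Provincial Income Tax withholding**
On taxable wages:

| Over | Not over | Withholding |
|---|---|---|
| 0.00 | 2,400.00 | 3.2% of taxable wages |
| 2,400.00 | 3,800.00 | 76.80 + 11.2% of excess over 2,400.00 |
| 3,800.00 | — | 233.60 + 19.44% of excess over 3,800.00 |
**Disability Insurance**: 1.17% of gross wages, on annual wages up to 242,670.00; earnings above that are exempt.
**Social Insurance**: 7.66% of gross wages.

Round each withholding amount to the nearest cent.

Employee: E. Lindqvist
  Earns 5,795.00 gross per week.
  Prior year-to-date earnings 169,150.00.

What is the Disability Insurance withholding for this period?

67.80

Disability Insurance: 1.17% × 5,795.00 = 67.80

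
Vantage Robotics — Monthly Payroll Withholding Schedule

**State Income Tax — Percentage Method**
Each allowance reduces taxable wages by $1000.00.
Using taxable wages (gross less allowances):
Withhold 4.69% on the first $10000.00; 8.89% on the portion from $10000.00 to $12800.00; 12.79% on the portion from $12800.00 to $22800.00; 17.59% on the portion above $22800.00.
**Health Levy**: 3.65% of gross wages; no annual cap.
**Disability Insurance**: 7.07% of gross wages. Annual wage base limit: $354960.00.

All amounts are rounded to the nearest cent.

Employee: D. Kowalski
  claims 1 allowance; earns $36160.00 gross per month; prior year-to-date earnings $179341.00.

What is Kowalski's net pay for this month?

$28112.61

State Income Tax: taxable = $36160.00 − 1×$1000.00 = $35160.00
  $1996.92 + 17.59% × ($35160.00 − $22800.00) = $1996.92 + 17.59% × $12360.00 = $4171.04
Health Levy: 3.65% × $36160.00 = $1319.84
Disability Insurance: 7.07% × $36160.00 = $2556.51
Total withheld: $4171.04 + $1319.84 + $2556.51 = $8047.39
Net pay: $36160.00 − $8047.39 = $28112.61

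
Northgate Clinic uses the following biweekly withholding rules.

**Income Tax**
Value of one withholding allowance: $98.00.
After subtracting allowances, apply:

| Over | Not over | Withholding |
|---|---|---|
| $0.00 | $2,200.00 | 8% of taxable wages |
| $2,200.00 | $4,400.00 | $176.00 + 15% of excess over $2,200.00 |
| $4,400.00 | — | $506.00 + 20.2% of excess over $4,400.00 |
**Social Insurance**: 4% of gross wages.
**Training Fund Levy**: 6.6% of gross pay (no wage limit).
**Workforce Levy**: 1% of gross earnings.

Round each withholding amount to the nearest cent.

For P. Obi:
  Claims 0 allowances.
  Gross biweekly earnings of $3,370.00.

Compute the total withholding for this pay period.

Income Tax: taxable = $3,370.00
  $176.00 + 15% × ($3,370.00 − $2,200.00) = $176.00 + 15% × $1,170.00 = $351.50
Social Insurance: 4% × $3,370.00 = $134.80
Training Fund Levy: 6.6% × $3,370.00 = $222.42
Workforce Levy: 1% × $3,370.00 = $33.70
Total: $351.50 + $134.80 + $222.42 + $33.70 = $742.42

$742.42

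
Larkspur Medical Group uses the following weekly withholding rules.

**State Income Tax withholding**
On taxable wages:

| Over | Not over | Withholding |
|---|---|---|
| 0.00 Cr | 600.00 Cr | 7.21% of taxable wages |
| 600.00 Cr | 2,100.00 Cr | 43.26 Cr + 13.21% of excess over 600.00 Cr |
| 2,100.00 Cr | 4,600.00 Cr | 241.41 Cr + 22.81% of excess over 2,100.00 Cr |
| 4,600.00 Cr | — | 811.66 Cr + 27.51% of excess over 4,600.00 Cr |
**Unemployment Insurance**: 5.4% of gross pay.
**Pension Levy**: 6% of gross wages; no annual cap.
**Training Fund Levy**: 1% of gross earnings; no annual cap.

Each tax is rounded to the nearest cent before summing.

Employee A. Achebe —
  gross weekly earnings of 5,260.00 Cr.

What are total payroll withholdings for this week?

State Income Tax: taxable = 5,260.00 Cr
  811.66 Cr + 27.51% × (5,260.00 Cr − 4,600.00 Cr) = 811.66 Cr + 27.51% × 660.00 Cr = 993.23 Cr
Unemployment Insurance: 5.4% × 5,260.00 Cr = 284.04 Cr
Pension Levy: 6% × 5,260.00 Cr = 315.60 Cr
Training Fund Levy: 1% × 5,260.00 Cr = 52.60 Cr
Total: 993.23 Cr + 284.04 Cr + 315.60 Cr + 52.60 Cr = 1,645.47 Cr

1,645.47 Cr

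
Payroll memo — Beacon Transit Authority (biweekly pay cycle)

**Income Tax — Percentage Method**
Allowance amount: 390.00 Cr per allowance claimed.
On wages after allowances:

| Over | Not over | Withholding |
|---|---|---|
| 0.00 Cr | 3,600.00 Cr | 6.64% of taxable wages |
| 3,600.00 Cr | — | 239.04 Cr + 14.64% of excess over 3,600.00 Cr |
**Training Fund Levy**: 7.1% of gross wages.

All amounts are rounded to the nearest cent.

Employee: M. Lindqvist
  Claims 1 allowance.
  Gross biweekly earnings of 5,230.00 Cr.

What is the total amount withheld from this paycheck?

Income Tax: taxable = 5,230.00 Cr − 1×390.00 Cr = 4,840.00 Cr
  239.04 Cr + 14.64% × (4,840.00 Cr − 3,600.00 Cr) = 239.04 Cr + 14.64% × 1,240.00 Cr = 420.58 Cr
Training Fund Levy: 7.1% × 5,230.00 Cr = 371.33 Cr
Total: 420.58 Cr + 371.33 Cr = 791.91 Cr

791.91 Cr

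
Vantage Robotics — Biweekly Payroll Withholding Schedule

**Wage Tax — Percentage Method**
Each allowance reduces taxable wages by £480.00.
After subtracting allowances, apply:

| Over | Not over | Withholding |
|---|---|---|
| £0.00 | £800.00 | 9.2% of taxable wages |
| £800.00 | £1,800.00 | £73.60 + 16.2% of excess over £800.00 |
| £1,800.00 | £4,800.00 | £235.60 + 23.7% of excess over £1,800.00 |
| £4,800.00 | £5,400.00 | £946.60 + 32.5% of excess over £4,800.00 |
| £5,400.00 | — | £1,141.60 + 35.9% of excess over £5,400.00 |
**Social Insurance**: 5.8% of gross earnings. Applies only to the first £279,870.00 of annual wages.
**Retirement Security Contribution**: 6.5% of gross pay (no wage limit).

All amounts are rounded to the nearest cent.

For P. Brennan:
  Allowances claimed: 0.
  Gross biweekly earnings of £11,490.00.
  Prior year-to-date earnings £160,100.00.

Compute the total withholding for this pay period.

Wage Tax: taxable = £11,490.00
  £1,141.60 + 35.9% × (£11,490.00 − £5,400.00) = £1,141.60 + 35.9% × £6,090.00 = £3,327.91
Social Insurance: 5.8% × £11,490.00 = £666.42
Retirement Security Contribution: 6.5% × £11,490.00 = £746.85
Total: £3,327.91 + £666.42 + £746.85 = £4,741.18

£4,741.18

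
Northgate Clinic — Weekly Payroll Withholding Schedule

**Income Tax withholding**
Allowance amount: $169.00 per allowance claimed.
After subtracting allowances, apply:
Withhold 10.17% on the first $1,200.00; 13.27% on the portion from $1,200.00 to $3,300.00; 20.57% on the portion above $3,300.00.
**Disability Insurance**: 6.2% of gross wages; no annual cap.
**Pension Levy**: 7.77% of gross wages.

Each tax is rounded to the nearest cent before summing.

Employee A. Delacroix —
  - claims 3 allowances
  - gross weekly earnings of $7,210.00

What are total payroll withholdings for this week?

Income Tax: taxable = $7,210.00 − 3×$169.00 = $6,703.00
  $400.71 + 20.57% × ($6,703.00 − $3,300.00) = $400.71 + 20.57% × $3,403.00 = $1,100.71
Disability Insurance: 6.2% × $7,210.00 = $447.02
Pension Levy: 7.77% × $7,210.00 = $560.22
Total: $1,100.71 + $447.02 + $560.22 = $2,107.95

$2,107.95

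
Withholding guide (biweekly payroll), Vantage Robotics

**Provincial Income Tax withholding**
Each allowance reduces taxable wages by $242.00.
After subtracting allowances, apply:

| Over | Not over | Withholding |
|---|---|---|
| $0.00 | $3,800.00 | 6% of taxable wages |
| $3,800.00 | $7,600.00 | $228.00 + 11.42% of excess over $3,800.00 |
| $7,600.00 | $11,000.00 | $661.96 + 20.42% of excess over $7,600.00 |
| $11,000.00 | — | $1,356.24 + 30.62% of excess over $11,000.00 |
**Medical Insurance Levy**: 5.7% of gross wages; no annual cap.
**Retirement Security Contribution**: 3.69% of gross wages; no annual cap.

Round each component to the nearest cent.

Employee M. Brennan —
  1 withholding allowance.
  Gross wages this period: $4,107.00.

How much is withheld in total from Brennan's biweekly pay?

$621.07

Provincial Income Tax: taxable = $4,107.00 − 1×$242.00 = $3,865.00
  $228.00 + 11.42% × ($3,865.00 − $3,800.00) = $228.00 + 11.42% × $65.00 = $235.42
Medical Insurance Levy: 5.7% × $4,107.00 = $234.10
Retirement Security Contribution: 3.69% × $4,107.00 = $151.55
Total: $235.42 + $234.10 + $151.55 = $621.07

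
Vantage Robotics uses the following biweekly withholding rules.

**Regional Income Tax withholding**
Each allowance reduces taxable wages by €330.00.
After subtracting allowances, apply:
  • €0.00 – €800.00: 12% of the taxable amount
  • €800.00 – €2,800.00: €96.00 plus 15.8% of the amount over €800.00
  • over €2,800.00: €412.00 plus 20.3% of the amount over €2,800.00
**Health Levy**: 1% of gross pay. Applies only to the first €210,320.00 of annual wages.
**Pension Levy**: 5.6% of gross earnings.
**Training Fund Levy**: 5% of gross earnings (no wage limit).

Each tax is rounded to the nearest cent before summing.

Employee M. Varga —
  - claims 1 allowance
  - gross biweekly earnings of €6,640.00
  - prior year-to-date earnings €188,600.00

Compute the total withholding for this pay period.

€1,894.77

Regional Income Tax: taxable = €6,640.00 − 1×€330.00 = €6,310.00
  €412.00 + 20.3% × (€6,310.00 − €2,800.00) = €412.00 + 20.3% × €3,510.00 = €1,124.53
Health Levy: 1% × €6,640.00 = €66.40
Pension Levy: 5.6% × €6,640.00 = €371.84
Training Fund Levy: 5% × €6,640.00 = €332.00
Total: €1,124.53 + €66.40 + €371.84 + €332.00 = €1,894.77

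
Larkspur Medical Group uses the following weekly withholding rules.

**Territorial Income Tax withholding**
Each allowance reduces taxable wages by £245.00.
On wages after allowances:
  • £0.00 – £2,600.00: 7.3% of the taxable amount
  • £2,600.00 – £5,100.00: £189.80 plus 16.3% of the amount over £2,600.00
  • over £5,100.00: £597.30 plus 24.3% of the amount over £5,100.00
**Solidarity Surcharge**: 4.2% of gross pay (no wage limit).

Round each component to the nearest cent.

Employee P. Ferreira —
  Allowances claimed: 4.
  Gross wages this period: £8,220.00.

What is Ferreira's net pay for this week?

Territorial Income Tax: taxable = £8,220.00 − 4×£245.00 = £7,240.00
  £597.30 + 24.3% × (£7,240.00 − £5,100.00) = £597.30 + 24.3% × £2,140.00 = £1,117.32
Solidarity Surcharge: 4.2% × £8,220.00 = £345.24
Total withheld: £1,117.32 + £345.24 = £1,462.56
Net pay: £8,220.00 − £1,462.56 = £6,757.44

£6,757.44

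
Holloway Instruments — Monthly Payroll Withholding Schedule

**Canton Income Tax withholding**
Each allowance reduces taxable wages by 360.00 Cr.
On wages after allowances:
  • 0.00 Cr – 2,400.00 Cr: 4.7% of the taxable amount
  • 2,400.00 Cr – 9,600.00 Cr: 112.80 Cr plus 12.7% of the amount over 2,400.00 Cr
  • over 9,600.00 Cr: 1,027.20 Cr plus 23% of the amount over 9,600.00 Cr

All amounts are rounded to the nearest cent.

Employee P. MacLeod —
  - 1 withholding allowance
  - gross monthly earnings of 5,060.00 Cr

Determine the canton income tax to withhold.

404.90 Cr

Canton Income Tax: taxable = 5,060.00 Cr − 1×360.00 Cr = 4,700.00 Cr
  112.80 Cr + 12.7% × (4,700.00 Cr − 2,400.00 Cr) = 112.80 Cr + 12.7% × 2,300.00 Cr = 404.90 Cr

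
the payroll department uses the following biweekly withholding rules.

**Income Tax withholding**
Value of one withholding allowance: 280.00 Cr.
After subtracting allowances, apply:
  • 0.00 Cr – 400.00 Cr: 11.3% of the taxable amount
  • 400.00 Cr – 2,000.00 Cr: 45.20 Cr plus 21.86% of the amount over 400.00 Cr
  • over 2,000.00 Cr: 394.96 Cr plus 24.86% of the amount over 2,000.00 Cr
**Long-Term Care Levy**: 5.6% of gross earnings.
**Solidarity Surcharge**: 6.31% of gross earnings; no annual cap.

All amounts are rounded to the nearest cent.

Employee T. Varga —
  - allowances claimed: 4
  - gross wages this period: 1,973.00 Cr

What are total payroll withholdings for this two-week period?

379.22 Cr

Income Tax: taxable = 1,973.00 Cr − 4×280.00 Cr = 853.00 Cr
  45.20 Cr + 21.86% × (853.00 Cr − 400.00 Cr) = 45.20 Cr + 21.86% × 453.00 Cr = 144.23 Cr
Long-Term Care Levy: 5.6% × 1,973.00 Cr = 110.49 Cr
Solidarity Surcharge: 6.31% × 1,973.00 Cr = 124.50 Cr
Total: 144.23 Cr + 110.49 Cr + 124.50 Cr = 379.22 Cr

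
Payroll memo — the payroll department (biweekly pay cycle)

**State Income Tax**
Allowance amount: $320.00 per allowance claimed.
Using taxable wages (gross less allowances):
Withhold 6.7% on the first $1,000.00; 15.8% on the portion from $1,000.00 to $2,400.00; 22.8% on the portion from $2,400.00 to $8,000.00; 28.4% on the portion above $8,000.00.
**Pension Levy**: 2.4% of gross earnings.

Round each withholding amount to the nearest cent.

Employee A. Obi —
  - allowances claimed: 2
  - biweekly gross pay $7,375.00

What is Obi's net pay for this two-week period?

$5,921.42

State Income Tax: taxable = $7,375.00 − 2×$320.00 = $6,735.00
  $288.20 + 22.8% × ($6,735.00 − $2,400.00) = $288.20 + 22.8% × $4,335.00 = $1,276.58
Pension Levy: 2.4% × $7,375.00 = $177.00
Total withheld: $1,276.58 + $177.00 = $1,453.58
Net pay: $7,375.00 − $1,453.58 = $5,921.42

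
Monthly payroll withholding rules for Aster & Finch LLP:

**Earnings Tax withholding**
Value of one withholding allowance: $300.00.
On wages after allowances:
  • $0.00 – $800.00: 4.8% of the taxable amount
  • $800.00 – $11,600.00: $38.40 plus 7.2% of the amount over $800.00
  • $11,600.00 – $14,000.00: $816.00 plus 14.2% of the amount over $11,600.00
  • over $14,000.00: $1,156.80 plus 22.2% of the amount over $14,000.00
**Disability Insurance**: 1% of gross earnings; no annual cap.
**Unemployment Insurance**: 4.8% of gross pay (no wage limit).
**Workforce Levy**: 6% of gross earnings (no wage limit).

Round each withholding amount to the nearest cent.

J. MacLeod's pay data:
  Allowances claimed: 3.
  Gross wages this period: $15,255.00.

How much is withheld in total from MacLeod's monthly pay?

Earnings Tax: taxable = $15,255.00 − 3×$300.00 = $14,355.00
  $1,156.80 + 22.2% × ($14,355.00 − $14,000.00) = $1,156.80 + 22.2% × $355.00 = $1,235.61
Disability Insurance: 1% × $15,255.00 = $152.55
Unemployment Insurance: 4.8% × $15,255.00 = $732.24
Workforce Levy: 6% × $15,255.00 = $915.30
Total: $1,235.61 + $152.55 + $732.24 + $915.30 = $3,035.70

$3,035.70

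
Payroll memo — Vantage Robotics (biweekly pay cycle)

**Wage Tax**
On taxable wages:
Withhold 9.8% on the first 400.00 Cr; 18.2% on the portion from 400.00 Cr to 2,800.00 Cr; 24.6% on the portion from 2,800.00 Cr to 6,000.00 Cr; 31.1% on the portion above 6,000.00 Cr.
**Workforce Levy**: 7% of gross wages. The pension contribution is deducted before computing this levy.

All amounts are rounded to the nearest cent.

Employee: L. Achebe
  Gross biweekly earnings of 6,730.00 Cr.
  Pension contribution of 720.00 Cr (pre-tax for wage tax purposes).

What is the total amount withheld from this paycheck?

1,687.01 Cr

Wage Tax: taxable = 6,730.00 Cr − 720.00 Cr = 6,010.00 Cr
  1,263.20 Cr + 31.1% × (6,010.00 Cr − 6,000.00 Cr) = 1,263.20 Cr + 31.1% × 10.00 Cr = 1,266.31 Cr
Workforce Levy: 7% × 6,010.00 Cr = 420.70 Cr
Total: 1,266.31 Cr + 420.70 Cr = 1,687.01 Cr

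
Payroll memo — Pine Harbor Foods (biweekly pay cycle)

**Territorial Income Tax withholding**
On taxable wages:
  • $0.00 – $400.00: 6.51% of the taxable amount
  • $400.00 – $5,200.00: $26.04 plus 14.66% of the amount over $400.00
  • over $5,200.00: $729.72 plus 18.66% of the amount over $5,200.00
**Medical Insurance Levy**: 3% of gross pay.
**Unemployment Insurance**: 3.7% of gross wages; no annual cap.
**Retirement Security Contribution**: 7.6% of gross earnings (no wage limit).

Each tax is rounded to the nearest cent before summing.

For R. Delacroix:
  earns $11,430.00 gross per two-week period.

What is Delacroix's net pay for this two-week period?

$7,903.27

Territorial Income Tax: taxable = $11,430.00
  $729.72 + 18.66% × ($11,430.00 − $5,200.00) = $729.72 + 18.66% × $6,230.00 = $1,892.24
Medical Insurance Levy: 3% × $11,430.00 = $342.90
Unemployment Insurance: 3.7% × $11,430.00 = $422.91
Retirement Security Contribution: 7.6% × $11,430.00 = $868.68
Total withheld: $1,892.24 + $342.90 + $422.91 + $868.68 = $3,526.73
Net pay: $11,430.00 − $3,526.73 = $7,903.27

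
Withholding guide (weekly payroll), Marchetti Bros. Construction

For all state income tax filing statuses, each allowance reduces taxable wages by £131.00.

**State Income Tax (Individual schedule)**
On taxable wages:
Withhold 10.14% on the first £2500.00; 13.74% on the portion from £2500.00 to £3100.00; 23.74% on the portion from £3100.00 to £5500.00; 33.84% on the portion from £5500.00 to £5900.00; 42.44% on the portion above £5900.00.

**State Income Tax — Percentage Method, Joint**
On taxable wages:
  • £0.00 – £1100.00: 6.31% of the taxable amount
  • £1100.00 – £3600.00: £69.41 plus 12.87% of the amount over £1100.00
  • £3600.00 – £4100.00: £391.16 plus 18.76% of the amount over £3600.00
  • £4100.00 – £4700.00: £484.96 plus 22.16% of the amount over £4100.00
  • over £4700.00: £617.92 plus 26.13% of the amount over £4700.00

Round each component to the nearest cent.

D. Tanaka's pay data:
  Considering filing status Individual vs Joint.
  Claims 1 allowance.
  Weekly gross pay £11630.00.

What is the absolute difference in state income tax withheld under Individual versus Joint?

£1022.78

State Income Tax (Individual): taxable = £11630.00 − 1×£131.00 = £11499.00
  £1041.06 + 42.44% × (£11499.00 − £5900.00) = £1041.06 + 42.44% × £5599.00 = £3417.28
State Income Tax (Joint): taxable = £11630.00 − 1×£131.00 = £11499.00
  £617.92 + 26.13% × (£11499.00 − £4700.00) = £617.92 + 26.13% × £6799.00 = £2394.50
Difference: |£3417.28 − £2394.50| = £1022.78 (higher under Individual)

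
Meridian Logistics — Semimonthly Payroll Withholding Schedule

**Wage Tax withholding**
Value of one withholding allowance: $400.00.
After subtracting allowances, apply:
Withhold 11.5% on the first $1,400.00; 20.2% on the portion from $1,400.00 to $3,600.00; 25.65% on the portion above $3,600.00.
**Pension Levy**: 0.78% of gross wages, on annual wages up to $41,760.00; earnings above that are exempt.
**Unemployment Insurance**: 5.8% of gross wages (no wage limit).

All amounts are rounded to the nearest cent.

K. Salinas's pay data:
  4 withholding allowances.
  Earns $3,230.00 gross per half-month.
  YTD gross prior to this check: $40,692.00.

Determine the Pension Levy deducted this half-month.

$8.33

Pension Levy: cap $41,760.00 − YTD $40,692.00 = $1,068.00 subject; 0.78% × $1,068.00 = $8.33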